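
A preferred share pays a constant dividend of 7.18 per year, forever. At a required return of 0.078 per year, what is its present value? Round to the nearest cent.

92.05

Level perpetuity: PV = C / r = 7.18 / 0.078 = 92.05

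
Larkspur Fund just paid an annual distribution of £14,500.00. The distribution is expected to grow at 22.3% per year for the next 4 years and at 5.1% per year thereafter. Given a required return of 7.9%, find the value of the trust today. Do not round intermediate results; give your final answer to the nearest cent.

£978434.19

D_1 = 17733.50000
D_2 = 21688.07050
D_3 = 26524.51022
D_4 = 32439.47600
Terminal value at year 4: TV = D_4×(1+g_2)/(r−g_2) = 34093.88928/0.028 = 1217638.90275
P_0 = D_1/(1+r)^1 + D_2/(1+r)^2 + D_3/(1+r)^3 + D_4/(1+r)^4 + TV/(1+r)^4
    = 16435.12512 + 18628.50604 + 21114.60879 + 23932.49912 + 898323.44918 = 978434.18825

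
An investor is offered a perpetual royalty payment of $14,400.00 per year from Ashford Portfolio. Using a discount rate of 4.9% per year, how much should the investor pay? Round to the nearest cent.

$293877.55

Level perpetuity: PV = C / r = $14,400.00 / 0.049 = $293,877.55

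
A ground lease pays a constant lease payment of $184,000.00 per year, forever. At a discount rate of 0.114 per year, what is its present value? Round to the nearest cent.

$1614035.09

Level perpetuity: PV = C / r = $184,000.00 / 0.114 = $1,614,035.09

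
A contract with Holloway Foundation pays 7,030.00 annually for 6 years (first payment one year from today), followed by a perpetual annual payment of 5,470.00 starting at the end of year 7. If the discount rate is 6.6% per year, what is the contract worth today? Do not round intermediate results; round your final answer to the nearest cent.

PV of 6-year annuity: 7,030.00 × [1 − (1+0.066)^−6] / 0.066 = 33926.59481
Perpetuity value at year 6: 5,470.00 / 0.066 = 82878.78788
PV of perpetuity: 82878.78788 / (1+0.066)^6 = 56480.71198
Total PV = 33926.59481 + 56480.71198 = 90407.30678

90407.31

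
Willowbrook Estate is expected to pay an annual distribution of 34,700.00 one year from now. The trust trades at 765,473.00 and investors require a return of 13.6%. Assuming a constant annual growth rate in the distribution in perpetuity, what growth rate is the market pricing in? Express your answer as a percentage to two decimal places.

9.07%

P = D₁/(r−g) ⇒ g = r − D₁/P = 0.136 − 34,700.00/765,473.00 = 0.090669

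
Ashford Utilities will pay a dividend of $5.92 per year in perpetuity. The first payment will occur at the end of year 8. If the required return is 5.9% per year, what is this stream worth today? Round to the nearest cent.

$67.17

Value at end of year 7: C / r = $5.92 / 0.059 = $100.3390
Discount to today: PV = $100.3390 / (1 + 0.059)^7 = $100.3390 / 1.493729 = $67.17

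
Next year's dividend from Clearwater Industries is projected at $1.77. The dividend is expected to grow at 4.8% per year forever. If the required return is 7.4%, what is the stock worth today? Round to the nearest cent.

Growing perpetuity: P = D₁ / (r − g) = $1.7700 / (0.074 − 0.048) = $68.08

$68.08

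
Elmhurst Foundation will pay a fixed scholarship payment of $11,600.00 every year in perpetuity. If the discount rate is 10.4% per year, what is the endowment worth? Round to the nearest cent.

Level perpetuity: PV = C / r = $11,600.00 / 0.104 = $111,538.46

$111538.46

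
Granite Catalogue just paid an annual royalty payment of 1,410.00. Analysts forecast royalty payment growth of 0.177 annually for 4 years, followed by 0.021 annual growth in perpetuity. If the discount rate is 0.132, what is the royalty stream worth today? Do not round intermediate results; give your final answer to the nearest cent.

21381.24

D_1 = 1659.57000
D_2 = 1953.31389
D_3 = 2299.05045
D_4 = 2705.98238
Terminal value at year 4: TV = D_4×(1+g_2)/(r−g_2) = 2762.80801/0.111 = 24890.16223
P_0 = D_1/(1+r)^1 + D_2/(1+r)^2 + D_3/(1+r)^3 + D_4/(1+r)^4 + TV/(1+r)^4
    = 1466.05124 + 1524.33066 + 1584.92684 + 1647.93188 + 15158.00409 = 21381.24471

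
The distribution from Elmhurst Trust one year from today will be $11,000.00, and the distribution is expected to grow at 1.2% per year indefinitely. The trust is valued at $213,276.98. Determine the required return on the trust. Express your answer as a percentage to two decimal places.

P = D₁/(r − g) ⇒ r = D₁/P + g = $11,000.0000/$213,276.98 + 0.012 = 0.051576 + 0.012 = 0.063576

6.36%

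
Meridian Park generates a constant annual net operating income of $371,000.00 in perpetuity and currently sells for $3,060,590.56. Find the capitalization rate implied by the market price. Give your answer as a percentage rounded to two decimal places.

12.12%

P = C/r ⇒ r = C/P = $371,000.00/$3,060,590.56 = 0.121218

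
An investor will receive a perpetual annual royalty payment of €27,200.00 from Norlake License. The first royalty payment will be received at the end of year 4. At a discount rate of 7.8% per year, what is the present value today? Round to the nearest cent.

Value at end of year 3: C / r = €27,200.00 / 0.078 = €348,717.9487
Discount to today: PV = €348,717.9487 / (1 + 0.078)^3 = €348,717.9487 / 1.252727 = €278,367.17

€278367.17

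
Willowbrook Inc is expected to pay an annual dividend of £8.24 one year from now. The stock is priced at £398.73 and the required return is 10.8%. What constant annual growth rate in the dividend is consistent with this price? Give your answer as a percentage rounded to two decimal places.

P = D₁/(r−g) ⇒ g = r − D₁/P = 0.108 − £8.24/£398.73 = 0.087334

8.73%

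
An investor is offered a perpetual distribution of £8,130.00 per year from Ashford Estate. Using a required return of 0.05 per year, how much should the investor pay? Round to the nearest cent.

£162600.00

Level perpetuity: PV = C / r = £8,130.00 / 0.05 = £162,600.00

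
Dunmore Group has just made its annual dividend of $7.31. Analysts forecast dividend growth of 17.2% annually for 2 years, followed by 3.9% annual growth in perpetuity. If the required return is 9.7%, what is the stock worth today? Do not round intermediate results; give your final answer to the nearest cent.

D_1 = 8.56732
D_2 = 10.04090
Terminal value at year 2: TV = D_2×(1+g_2)/(r−g_2) = 10.43249/0.058 = 179.87059
P_0 = D_1/(1+r)^1 + D_2/(1+r)^2 + TV/(1+r)^2
    = 7.80977 + 8.34371 + 149.46754 = 165.62103

$165.62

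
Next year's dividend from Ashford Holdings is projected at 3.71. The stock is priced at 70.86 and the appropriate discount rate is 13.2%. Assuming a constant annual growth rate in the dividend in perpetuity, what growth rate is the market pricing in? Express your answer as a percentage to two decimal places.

P = D₁/(r−g) ⇒ g = r − D₁/P = 0.132 − 3.71/70.86 = 0.079643

7.96%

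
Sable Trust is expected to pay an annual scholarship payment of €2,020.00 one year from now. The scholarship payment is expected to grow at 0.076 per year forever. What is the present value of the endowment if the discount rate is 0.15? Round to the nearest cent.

€27297.30

Growing perpetuity: P = D₁ / (r − g) = €2,020.0000 / (0.15 − 0.076) = €27,297.30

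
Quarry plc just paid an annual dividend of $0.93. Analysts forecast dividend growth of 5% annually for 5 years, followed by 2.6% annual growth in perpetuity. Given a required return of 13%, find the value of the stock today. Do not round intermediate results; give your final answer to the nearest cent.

$10.11

D_1 = 0.97650
D_2 = 1.02533
D_3 = 1.07659
D_4 = 1.13042
D_5 = 1.18694
Terminal value at year 5: TV = D_5×(1+g_2)/(r−g_2) = 1.21780/0.104 = 11.70964
P_0 = D_1/(1+r)^1 + D_2/(1+r)^2 + D_3/(1+r)^3 + D_4/(1+r)^4 + D_5/(1+r)^5 + TV/(1+r)^5
    = 0.86416 + 0.80298 + 0.74613 + 0.69331 + 0.64422 + 6.35552 = 10.10633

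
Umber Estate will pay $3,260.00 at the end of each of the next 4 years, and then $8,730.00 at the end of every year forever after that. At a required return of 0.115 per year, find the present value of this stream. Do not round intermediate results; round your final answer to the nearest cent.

$59122.26

PV of 4-year annuity: $3,260.00 × [1 − (1+0.115)^−4] / 0.115 = 10006.94099
Perpetuity value at year 4: $8,730.00 / 0.115 = 75913.04348
PV of perpetuity: 75913.04348 / (1+0.115)^4 = 49115.31501
Total PV = 10006.94099 + 49115.31501 = 59122.25600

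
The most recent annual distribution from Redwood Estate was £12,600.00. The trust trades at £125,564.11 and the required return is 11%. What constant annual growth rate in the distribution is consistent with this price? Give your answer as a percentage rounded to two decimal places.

P = D₀(1+g)/(r−g) ⇒ P(r−g) = D₀(1+g) ⇒ g(P+D₀) = P·r − D₀
g = (P·r − D₀)/(P + D₀) = (£125,564.11×0.11 − £12,600.00) / (£125,564.11 + £12,600.00) = 0.008773

0.88%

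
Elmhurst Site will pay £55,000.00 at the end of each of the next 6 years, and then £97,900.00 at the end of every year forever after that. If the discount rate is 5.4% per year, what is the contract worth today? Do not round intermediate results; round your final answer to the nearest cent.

PV of 6-year annuity: £55,000.00 × [1 − (1+0.054)^−6] / 0.054 = 275627.23211
Perpetuity value at year 6: £97,900.00 / 0.054 = 1812962.96296
PV of perpetuity: 1812962.96296 / (1+0.054)^6 = 1322346.48981
Total PV = 275627.23211 + 1322346.48981 = 1597973.72192

£1597973.72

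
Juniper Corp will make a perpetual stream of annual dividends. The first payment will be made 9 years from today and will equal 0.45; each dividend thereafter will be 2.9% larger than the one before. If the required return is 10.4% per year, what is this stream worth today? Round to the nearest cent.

2.72

Value at end of year 8: C₁ / (r − g) = 0.45 / (0.104 − 0.029) = 6.0000
Discount to today: PV = 6.0000 / (1 + 0.104)^8 = 6.0000 / 2.206747 = 2.72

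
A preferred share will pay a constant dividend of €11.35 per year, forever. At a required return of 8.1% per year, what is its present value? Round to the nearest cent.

€140.12

Level perpetuity: PV = C / r = €11.35 / 0.081 = €140.12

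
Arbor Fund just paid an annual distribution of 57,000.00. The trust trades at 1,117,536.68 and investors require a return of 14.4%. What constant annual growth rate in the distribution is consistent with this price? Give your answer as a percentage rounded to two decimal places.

8.85%

P = D₀(1+g)/(r−g) ⇒ P(r−g) = D₀(1+g) ⇒ g(P+D₀) = P·r − D₀
g = (P·r − D₀)/(P + D₀) = (1,117,536.68×0.144 − 57,000.00) / (1,117,536.68 + 57,000.00) = 0.088482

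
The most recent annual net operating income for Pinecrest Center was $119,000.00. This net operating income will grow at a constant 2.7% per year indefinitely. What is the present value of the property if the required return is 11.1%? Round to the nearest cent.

D₁ = D₀ × (1 + g) = $119,000.00 × 1.027 = $122,213.0000
Growing perpetuity: P = D₁ / (r − g) = $122,213.0000 / (0.111 − 0.027) = $1,454,916.67

$1454916.67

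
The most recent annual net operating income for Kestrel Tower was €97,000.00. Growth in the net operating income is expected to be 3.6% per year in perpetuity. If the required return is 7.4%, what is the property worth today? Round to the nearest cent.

D₁ = D₀ × (1 + g) = €97,000.00 × 1.036 = €100,492.0000
Growing perpetuity: P = D₁ / (r − g) = €100,492.0000 / (0.074 − 0.036) = €2,644,526.32

€2644526.32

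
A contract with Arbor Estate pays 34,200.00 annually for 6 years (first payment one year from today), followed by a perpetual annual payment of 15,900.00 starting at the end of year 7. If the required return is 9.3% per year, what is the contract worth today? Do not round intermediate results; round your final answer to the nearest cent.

PV of 6-year annuity: 34,200.00 × [1 − (1+0.093)^−6] / 0.093 = 152055.82151
Perpetuity value at year 6: 15,900.00 / 0.093 = 170967.74194
PV of perpetuity: 170967.74194 / (1+0.093)^6 = 100275.12316
Total PV = 152055.82151 + 100275.12316 = 252330.94468

252330.94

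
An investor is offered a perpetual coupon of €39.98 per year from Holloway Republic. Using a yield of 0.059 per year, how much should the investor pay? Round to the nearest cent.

Level perpetuity: PV = C / r = €39.98 / 0.059 = €677.63

€677.63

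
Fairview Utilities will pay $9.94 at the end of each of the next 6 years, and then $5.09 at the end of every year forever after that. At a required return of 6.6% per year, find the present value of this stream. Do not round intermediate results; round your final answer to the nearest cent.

$100.53

PV of 6-year annuity: $9.94 × [1 − (1+0.066)^−6] / 0.066 = 47.97018
Perpetuity value at year 6: $5.09 / 0.066 = 77.12121
PV of perpetuity: 77.12121 / (1+0.066)^6 = 52.55701
Total PV = 47.97018 + 52.55701 = 100.52718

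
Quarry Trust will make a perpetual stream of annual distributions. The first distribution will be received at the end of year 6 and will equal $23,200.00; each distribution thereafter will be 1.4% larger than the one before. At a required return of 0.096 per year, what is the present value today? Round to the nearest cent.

Value at end of year 5: C₁ / (r − g) = $23,200.00 / (0.096 − 0.014) = $282,926.8293
Discount to today: PV = $282,926.8293 / (1 + 0.096)^5 = $282,926.8293 / 1.581440 = $178,904.54

$178904.54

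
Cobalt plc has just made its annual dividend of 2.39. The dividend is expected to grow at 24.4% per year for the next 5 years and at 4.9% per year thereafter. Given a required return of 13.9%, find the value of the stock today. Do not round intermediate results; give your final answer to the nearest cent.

D_1 = 2.97316
D_2 = 3.69861
D_3 = 4.60107
D_4 = 5.72373
D_5 = 7.12032
Terminal value at year 5: TV = D_5×(1+g_2)/(r−g_2) = 7.46922/0.09 = 82.99134
P_0 = D_1/(1+r)^1 + D_2/(1+r)^2 + D_3/(1+r)^3 + D_4/(1+r)^4 + D_5/(1+r)^5 + TV/(1+r)^5
    = 2.61032 + 2.85096 + 3.11378 + 3.40083 + 3.71434 + 43.29265 = 58.98288

58.98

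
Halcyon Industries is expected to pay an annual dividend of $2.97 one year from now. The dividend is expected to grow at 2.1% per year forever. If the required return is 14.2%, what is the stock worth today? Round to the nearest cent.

Growing perpetuity: P = D₁ / (r − g) = $2.9700 / (0.142 − 0.021) = $24.55

$24.55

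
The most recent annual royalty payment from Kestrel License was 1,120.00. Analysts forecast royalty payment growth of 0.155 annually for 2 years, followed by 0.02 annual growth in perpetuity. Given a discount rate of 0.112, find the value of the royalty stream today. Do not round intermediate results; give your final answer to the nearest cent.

D_1 = 1293.60000
D_2 = 1494.10800
Terminal value at year 2: TV = D_2×(1+g_2)/(r−g_2) = 1523.99016/0.092 = 16565.11043
P_0 = D_1/(1+r)^1 + D_2/(1+r)^2 + TV/(1+r)^2
    = 1163.30935 + 1208.29344 + 13396.29680 = 15767.89959

15767.90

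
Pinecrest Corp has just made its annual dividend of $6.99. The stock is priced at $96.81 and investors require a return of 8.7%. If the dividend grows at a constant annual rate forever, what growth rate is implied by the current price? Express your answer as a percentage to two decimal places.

1.38%

P = D₀(1+g)/(r−g) ⇒ P(r−g) = D₀(1+g) ⇒ g(P+D₀) = P·r − D₀
g = (P·r − D₀)/(P + D₀) = ($96.81×0.087 − $6.99) / ($96.81 + $6.99) = 0.013800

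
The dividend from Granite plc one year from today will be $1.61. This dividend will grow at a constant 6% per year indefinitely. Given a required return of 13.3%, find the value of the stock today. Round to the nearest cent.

$22.05

Growing perpetuity: P = D₁ / (r − g) = $1.6100 / (0.133 − 0.06) = $22.05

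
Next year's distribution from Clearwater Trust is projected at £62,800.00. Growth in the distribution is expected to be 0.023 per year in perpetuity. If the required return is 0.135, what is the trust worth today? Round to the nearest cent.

Growing perpetuity: P = D₁ / (r − g) = £62,800.0000 / (0.135 − 0.023) = £560,714.29

£560714.29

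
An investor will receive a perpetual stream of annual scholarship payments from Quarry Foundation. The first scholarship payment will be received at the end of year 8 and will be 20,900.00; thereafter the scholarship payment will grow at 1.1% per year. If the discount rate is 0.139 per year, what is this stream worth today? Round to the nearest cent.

Value at end of year 7: C₁ / (r − g) = 20,900.00 / (0.139 − 0.011) = 163,281.2500
Discount to today: PV = 163,281.2500 / (1 + 0.139)^7 = 163,281.2500 / 2.486944 = 65,655.37

65655.37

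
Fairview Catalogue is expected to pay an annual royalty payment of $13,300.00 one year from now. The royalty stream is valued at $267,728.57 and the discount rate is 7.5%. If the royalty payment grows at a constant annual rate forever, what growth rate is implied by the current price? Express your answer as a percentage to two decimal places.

2.53%

P = D₁/(r−g) ⇒ g = r − D₁/P = 0.075 − $13,300.00/$267,728.57 = 0.025323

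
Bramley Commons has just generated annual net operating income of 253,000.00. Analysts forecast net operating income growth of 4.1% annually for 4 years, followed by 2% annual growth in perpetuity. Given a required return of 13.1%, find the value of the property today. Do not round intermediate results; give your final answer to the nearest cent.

2494659.33

D_1 = 263373.00000
D_2 = 274171.29300
D_3 = 285412.31601
D_4 = 297114.22097
Terminal value at year 4: TV = D_4×(1+g_2)/(r−g_2) = 303056.50539/0.111 = 2730238.78729
P_0 = D_1/(1+r)^1 + D_2/(1+r)^2 + D_3/(1+r)^3 + D_4/(1+r)^4 + TV/(1+r)^4
    = 232867.37401 + 214336.81374 + 197280.83387 + 181582.09377 + 1668592.21303 = 2494659.32841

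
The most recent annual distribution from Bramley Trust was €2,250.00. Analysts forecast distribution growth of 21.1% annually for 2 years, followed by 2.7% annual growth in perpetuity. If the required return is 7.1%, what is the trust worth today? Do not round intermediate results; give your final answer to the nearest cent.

D_1 = 2724.75000
D_2 = 3299.67225
Terminal value at year 2: TV = D_2×(1+g_2)/(r−g_2) = 3388.76340/0.044 = 77017.35002
P_0 = D_1/(1+r)^1 + D_2/(1+r)^2 + TV/(1+r)^2
    = 2544.11765 + 2876.68205 + 67144.37410 = 72565.17380

€72565.17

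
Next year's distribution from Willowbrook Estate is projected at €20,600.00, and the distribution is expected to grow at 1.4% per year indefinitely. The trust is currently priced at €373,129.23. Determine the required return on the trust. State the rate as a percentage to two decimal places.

6.92%

P = D₁/(r − g) ⇒ r = D₁/P + g = €20,600.0000/€373,129.23 + 0.014 = 0.055209 + 0.014 = 0.069209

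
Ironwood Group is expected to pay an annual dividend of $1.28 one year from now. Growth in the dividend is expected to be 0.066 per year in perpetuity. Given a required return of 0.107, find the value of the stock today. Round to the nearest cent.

Growing perpetuity: P = D₁ / (r − g) = $1.2800 / (0.107 − 0.066) = $31.22

$31.22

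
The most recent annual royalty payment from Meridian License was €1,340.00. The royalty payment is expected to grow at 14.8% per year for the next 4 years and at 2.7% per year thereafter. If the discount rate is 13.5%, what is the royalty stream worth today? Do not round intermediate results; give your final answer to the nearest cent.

€18851.56

D_1 = 1538.32000
D_2 = 1765.99136
D_3 = 2027.35808
D_4 = 2327.40708
Terminal value at year 4: TV = D_4×(1+g_2)/(r−g_2) = 2390.24707/0.108 = 22131.91730
P_0 = D_1/(1+r)^1 + D_2/(1+r)^2 + D_3/(1+r)^3 + D_4/(1+r)^4 + TV/(1+r)^4
    = 1355.34802 + 1370.87183 + 1386.57344 + 1402.45490 + 13336.30725 = 18851.55544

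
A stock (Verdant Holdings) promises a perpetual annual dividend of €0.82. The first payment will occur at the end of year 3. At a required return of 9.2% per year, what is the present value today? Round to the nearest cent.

€7.47

Value at end of year 2: C / r = €0.82 / 0.092 = €8.9130
Discount to today: PV = €8.9130 / (1 + 0.092)^2 = €8.9130 / 1.192464 = €7.47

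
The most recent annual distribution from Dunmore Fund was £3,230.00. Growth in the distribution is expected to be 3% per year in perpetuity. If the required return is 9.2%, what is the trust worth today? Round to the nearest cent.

D₁ = D₀ × (1 + g) = £3,230.00 × 1.03 = £3,326.9000
Growing perpetuity: P = D₁ / (r − g) = £3,326.9000 / (0.092 − 0.03) = £53,659.68

£53659.68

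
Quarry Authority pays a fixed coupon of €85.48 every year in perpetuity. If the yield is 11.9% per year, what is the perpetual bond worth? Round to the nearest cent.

€718.32

Level perpetuity: PV = C / r = €85.48 / 0.119 = €718.32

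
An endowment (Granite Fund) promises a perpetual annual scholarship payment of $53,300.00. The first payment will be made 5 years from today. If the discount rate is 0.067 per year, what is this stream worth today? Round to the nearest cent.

$613754.56

Value at end of year 4: C / r = $53,300.00 / 0.067 = $795,522.3881
Discount to today: PV = $795,522.3881 / (1 + 0.067)^4 = $795,522.3881 / 1.296157 = $613,754.56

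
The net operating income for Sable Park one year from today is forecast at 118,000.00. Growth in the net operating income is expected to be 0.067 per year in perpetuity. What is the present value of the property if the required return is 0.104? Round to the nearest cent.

3189189.19

Growing perpetuity: P = D₁ / (r − g) = 118,000.0000 / (0.104 − 0.067) = 3,189,189.19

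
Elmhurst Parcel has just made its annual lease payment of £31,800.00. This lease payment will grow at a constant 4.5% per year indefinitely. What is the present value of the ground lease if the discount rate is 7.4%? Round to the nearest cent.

£1145896.55

D₁ = D₀ × (1 + g) = £31,800.00 × 1.045 = £33,231.0000
Growing perpetuity: P = D₁ / (r − g) = £33,231.0000 / (0.074 − 0.045) = £1,145,896.55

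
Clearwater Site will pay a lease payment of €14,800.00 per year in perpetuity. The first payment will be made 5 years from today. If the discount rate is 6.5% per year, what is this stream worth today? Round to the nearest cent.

Value at end of year 4: C / r = €14,800.00 / 0.065 = €227,692.3077
Discount to today: PV = €227,692.3077 / (1 + 0.065)^4 = €227,692.3077 / 1.286466 = €176,990.49

€176990.49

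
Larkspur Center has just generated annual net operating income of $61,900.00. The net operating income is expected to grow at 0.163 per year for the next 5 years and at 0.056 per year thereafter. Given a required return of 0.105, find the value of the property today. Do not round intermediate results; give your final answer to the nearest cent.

D_1 = 71989.70000
D_2 = 83724.02110
D_3 = 97371.03654
D_4 = 113242.51550
D_5 = 131701.04552
Terminal value at year 5: TV = D_5×(1+g_2)/(r−g_2) = 139076.30407/0.049 = 2838291.91980
P_0 = D_1/(1+r)^1 + D_2/(1+r)^2 + D_3/(1+r)^3 + D_4/(1+r)^4 + D_5/(1+r)^5 + TV/(1+r)^5
    = 65149.04977 + 68568.63791 + 72167.71573 + 75955.70443 + 79942.51969 + 1722842.87327 = 2084626.50081

$2084626.50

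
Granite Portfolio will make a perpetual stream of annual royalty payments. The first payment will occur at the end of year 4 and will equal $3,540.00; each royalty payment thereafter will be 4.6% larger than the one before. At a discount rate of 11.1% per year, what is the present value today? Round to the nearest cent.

$39714.37

Value at end of year 3: C₁ / (r − g) = $3,540.00 / (0.111 − 0.046) = $54,461.5385
Discount to today: PV = $54,461.5385 / (1 + 0.111)^3 = $54,461.5385 / 1.371331 = $39,714.37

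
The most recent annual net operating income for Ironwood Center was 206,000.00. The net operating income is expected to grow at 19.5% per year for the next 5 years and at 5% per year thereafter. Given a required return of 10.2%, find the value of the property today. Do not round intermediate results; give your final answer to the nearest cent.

7559163.85

D_1 = 246170.00000
D_2 = 294173.15000
D_3 = 351536.91425
D_4 = 420086.61253
D_5 = 502003.50197
Terminal value at year 5: TV = D_5×(1+g_2)/(r−g_2) = 527103.67707/0.052 = 10136609.17443
P_0 = D_1/(1+r)^1 + D_2/(1+r)^2 + D_3/(1+r)^3 + D_4/(1+r)^4 + D_5/(1+r)^5 + TV/(1+r)^5
    = 223384.75499 + 242236.64448 + 262679.48290 + 284847.53363 + 308886.39082 + 6237129.04547 = 7559163.85229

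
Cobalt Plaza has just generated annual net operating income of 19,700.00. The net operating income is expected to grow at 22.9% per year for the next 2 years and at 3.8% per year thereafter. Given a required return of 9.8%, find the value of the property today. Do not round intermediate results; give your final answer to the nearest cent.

473715.33

D_1 = 24211.30000
D_2 = 29755.68770
Terminal value at year 2: TV = D_2×(1+g_2)/(r−g_2) = 30886.40383/0.06 = 514773.39721
P_0 = D_1/(1+r)^1 + D_2/(1+r)^2 + TV/(1+r)^2
    = 22050.36430 + 24681.14547 + 426983.81658 = 473715.32635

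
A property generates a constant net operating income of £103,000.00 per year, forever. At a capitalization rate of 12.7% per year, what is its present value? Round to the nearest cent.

£811023.62

Level perpetuity: PV = C / r = £103,000.00 / 0.127 = £811,023.62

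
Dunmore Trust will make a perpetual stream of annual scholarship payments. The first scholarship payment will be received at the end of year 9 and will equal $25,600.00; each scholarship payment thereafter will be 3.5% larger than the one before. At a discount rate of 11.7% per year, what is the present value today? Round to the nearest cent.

Value at end of year 8: C₁ / (r − g) = $25,600.00 / (0.117 − 0.035) = $312,195.1220
Discount to today: PV = $312,195.1220 / (1 + 0.117)^8 = $312,195.1220 / 2.423402 = $128,825.17

$128825.17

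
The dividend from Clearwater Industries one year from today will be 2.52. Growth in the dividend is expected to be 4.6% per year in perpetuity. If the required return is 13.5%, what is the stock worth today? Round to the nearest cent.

28.31

Growing perpetuity: P = D₁ / (r − g) = 2.5200 / (0.135 − 0.046) = 28.31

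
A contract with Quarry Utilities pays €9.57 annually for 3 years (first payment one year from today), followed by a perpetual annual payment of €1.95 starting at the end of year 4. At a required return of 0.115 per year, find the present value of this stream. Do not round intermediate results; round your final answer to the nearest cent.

€35.42

PV of 3-year annuity: €9.57 × [1 − (1+0.115)^−3] / 0.115 = 23.18447
Perpetuity value at year 3: €1.95 / 0.115 = 16.95652
PV of perpetuity: 16.95652 / (1+0.115)^3 = 12.23241
Total PV = 23.18447 + 12.23241 = 35.41688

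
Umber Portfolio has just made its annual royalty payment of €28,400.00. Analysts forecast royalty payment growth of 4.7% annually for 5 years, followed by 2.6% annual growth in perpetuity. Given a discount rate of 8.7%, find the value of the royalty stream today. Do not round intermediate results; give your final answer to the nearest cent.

€523096.10

D_1 = 29734.80000
D_2 = 31132.33560
D_3 = 32595.55537
D_4 = 34127.54648
D_5 = 35731.54116
Terminal value at year 5: TV = D_5×(1+g_2)/(r−g_2) = 36660.56123/0.061 = 600992.80705
P_0 = D_1/(1+r)^1 + D_2/(1+r)^2 + D_3/(1+r)^3 + D_4/(1+r)^4 + D_5/(1+r)^5 + TV/(1+r)^5
    = 27354.92180 + 26348.30095 + 25378.72225 + 24444.82263 + 23545.28914 + 396024.04356 = 523096.10033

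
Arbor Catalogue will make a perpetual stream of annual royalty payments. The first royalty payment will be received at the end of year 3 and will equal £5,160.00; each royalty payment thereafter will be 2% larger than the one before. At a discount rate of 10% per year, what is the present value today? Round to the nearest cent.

Value at end of year 2: C₁ / (r − g) = £5,160.00 / (0.1 − 0.02) = £64,500.0000
Discount to today: PV = £64,500.0000 / (1 + 0.1)^2 = £64,500.0000 / 1.210000 = £53,305.79

£53305.79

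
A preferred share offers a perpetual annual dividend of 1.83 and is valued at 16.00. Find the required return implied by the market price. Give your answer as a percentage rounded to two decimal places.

P = C/r ⇒ r = C/P = 1.83/16.00 = 0.114375

11.44%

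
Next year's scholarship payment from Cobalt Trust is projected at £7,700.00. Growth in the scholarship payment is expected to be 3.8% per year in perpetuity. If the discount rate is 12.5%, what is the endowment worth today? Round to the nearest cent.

Growing perpetuity: P = D₁ / (r − g) = £7,700.0000 / (0.125 − 0.038) = £88,505.75

£88505.75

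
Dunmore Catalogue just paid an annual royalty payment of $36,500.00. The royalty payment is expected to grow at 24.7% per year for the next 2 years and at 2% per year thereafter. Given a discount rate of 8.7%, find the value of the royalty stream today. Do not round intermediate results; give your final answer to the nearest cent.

D_1 = 45515.50000
D_2 = 56757.82850
Terminal value at year 2: TV = D_2×(1+g_2)/(r−g_2) = 57892.98507/0.067 = 864074.40403
P_0 = D_1/(1+r)^1 + D_2/(1+r)^2 + TV/(1+r)^2
    = 41872.58510 + 48035.98309 + 731294.07088 = 821202.63906

$821202.64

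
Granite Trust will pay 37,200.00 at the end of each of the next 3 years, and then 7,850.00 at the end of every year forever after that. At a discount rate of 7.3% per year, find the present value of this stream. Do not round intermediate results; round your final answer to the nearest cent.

PV of 3-year annuity: 37,200.00 × [1 − (1+0.073)^−3] / 0.073 = 97091.92760
Perpetuity value at year 3: 7,850.00 / 0.073 = 107534.24658
PV of perpetuity: 107534.24658 / (1+0.073)^3 = 87045.76185
Total PV = 97091.92760 + 87045.76185 = 184137.68945

184137.69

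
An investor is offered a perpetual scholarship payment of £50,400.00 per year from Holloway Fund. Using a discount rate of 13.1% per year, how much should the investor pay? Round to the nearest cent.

£384732.82

Level perpetuity: PV = C / r = £50,400.00 / 0.131 = £384,732.82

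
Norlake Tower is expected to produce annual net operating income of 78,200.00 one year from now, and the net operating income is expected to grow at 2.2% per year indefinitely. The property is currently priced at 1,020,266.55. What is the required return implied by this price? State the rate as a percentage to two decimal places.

P = D₁/(r − g) ⇒ r = D₁/P + g = 78,200.0000/1,020,266.55 + 0.022 = 0.076647 + 0.022 = 0.098647

9.86%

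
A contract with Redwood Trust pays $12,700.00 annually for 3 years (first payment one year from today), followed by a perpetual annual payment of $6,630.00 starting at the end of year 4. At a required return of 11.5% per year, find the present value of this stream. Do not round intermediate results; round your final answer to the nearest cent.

$72357.47

PV of 3-year annuity: $12,700.00 × [1 − (1+0.115)^−3] / 0.115 = 30767.26621
Perpetuity value at year 3: $6,630.00 / 0.115 = 57652.17391
PV of perpetuity: 57652.17391 / (1+0.115)^3 = 41590.20738
Total PV = 30767.26621 + 41590.20738 = 72357.47359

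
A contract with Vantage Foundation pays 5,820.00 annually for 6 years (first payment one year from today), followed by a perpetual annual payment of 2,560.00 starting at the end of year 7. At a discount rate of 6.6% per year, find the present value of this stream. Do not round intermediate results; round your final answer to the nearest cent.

54520.55

PV of 6-year annuity: 5,820.00 × [1 − (1+0.066)^−6] / 0.066 = 28087.16668
Perpetuity value at year 6: 2,560.00 / 0.066 = 38787.87879
PV of perpetuity: 38787.87879 / (1+0.066)^6 = 26433.38623
Total PV = 28087.16668 + 26433.38623 = 54520.55291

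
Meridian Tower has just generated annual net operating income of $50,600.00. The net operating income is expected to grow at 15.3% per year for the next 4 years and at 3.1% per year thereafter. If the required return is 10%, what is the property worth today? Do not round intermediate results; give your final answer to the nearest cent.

D_1 = 58341.80000
D_2 = 67268.09540
D_3 = 77560.11400
D_4 = 89426.81144
Terminal value at year 4: TV = D_4×(1+g_2)/(r−g_2) = 92199.04259/0.069 = 1336218.00858
P_0 = D_1/(1+r)^1 + D_2/(1+r)^2 + D_3/(1+r)^3 + D_4/(1+r)^4 + TV/(1+r)^4
    = 53038.00000 + 55593.46727 + 58272.06160 + 61079.71548 + 912654.87916 = 1140638.12352

$1140638.12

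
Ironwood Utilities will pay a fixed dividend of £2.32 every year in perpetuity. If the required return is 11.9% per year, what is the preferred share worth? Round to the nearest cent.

£19.50

Level perpetuity: PV = C / r = £2.32 / 0.119 = £19.50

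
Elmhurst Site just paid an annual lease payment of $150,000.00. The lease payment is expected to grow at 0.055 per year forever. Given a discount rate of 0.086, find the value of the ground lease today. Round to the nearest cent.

D₁ = D₀ × (1 + g) = $150,000.00 × 1.055 = $158,250.0000
Growing perpetuity: P = D₁ / (r − g) = $158,250.0000 / (0.086 − 0.055) = $5,104,838.71

$5104838.71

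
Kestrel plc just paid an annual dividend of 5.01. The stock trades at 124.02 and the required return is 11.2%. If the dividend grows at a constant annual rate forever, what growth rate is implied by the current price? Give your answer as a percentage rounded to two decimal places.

6.88%

P = D₀(1+g)/(r−g) ⇒ P(r−g) = D₀(1+g) ⇒ g(P+D₀) = P·r − D₀
g = (P·r − D₀)/(P + D₀) = (124.02×0.112 − 5.01) / (124.02 + 5.01) = 0.068823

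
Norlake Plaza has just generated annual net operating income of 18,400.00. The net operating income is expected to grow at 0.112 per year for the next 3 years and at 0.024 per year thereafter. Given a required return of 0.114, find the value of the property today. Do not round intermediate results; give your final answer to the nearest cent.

D_1 = 20460.80000
D_2 = 22752.40960
D_3 = 25300.67948
Terminal value at year 3: TV = D_3×(1+g_2)/(r−g_2) = 25907.89578/0.09 = 287865.50870
P_0 = D_1/(1+r)^1 + D_2/(1+r)^2 + D_3/(1+r)^3 + TV/(1+r)^3
    = 18366.96589 + 18333.99108 + 18301.07548 + 208225.56992 = 263227.60237

263227.60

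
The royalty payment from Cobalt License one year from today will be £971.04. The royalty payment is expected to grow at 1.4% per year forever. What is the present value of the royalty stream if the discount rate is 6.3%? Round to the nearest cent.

£19817.14

Growing perpetuity: P = D₁ / (r − g) = £971.0400 / (0.063 − 0.014) = £19,817.14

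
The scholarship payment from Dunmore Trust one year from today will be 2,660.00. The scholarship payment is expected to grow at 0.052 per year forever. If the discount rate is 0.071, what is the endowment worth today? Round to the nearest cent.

140000.00

Growing perpetuity: P = D₁ / (r − g) = 2,660.0000 / (0.071 − 0.052) = 140,000.00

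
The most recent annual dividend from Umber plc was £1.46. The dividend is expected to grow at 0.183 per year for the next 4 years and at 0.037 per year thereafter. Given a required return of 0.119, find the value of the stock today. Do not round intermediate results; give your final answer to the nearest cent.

D_1 = 1.72718
D_2 = 2.04325
D_3 = 2.41717
D_4 = 2.85951
Terminal value at year 4: TV = D_4×(1+g_2)/(r−g_2) = 2.96531/0.082 = 36.16236
P_0 = D_1/(1+r)^1 + D_2/(1+r)^2 + D_3/(1+r)^3 + D_4/(1+r)^4 + TV/(1+r)^4
    = 1.54350 + 1.63178 + 1.72511 + 1.82378 + 23.06409 = 29.78826

£29.79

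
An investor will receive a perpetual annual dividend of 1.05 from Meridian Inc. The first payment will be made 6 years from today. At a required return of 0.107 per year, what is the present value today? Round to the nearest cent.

5.90

Value at end of year 5: C / r = 1.05 / 0.107 = 9.8131
Discount to today: PV = 9.8131 / (1 + 0.107)^5 = 9.8131 / 1.662410 = 5.90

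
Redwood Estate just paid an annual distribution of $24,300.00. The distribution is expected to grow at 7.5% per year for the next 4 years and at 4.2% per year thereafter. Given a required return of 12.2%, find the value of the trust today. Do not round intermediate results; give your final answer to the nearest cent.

D_1 = 26122.50000
D_2 = 28081.68750
D_3 = 30187.81406
D_4 = 32451.90012
Terminal value at year 4: TV = D_4×(1+g_2)/(r−g_2) = 33814.87992/0.08 = 422685.99903
P_0 = D_1/(1+r)^1 + D_2/(1+r)^2 + D_3/(1+r)^3 + D_4/(1+r)^4 + TV/(1+r)^4
    = 23282.08556 + 22306.81103 + 21372.39025 + 20477.11187 + 266714.38211 = 354152.78082

$354152.78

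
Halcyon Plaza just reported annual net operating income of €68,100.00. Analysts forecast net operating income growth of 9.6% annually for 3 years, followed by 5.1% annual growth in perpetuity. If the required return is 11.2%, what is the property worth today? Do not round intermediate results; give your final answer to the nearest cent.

D_1 = 74637.60000
D_2 = 81802.80960
D_3 = 89655.87932
Terminal value at year 3: TV = D_3×(1+g_2)/(r−g_2) = 94228.32917/0.061 = 1544726.70766
P_0 = D_1/(1+r)^1 + D_2/(1+r)^2 + D_3/(1+r)^3 + TV/(1+r)^3
    = 67120.14388 + 66154.38642 + 65202.52474 + 1123407.43452 = 1321884.48957

€1321884.49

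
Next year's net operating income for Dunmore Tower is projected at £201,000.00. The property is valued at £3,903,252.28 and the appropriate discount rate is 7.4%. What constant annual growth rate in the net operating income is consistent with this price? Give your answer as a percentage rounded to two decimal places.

P = D₁/(r−g) ⇒ g = r − D₁/P = 0.074 − £201,000.00/£3,903,252.28 = 0.022504

2.25%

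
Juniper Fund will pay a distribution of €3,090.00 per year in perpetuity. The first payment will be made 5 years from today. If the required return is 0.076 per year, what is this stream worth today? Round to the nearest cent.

€30331.63

Value at end of year 4: C / r = €3,090.00 / 0.076 = €40,657.8947
Discount to today: PV = €40,657.8947 / (1 + 0.076)^4 = €40,657.8947 / 1.340445 = €30,331.63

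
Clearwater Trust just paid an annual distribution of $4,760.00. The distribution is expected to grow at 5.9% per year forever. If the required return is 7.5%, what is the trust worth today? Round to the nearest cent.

$315052.50

D₁ = D₀ × (1 + g) = $4,760.00 × 1.059 = $5,040.8400
Growing perpetuity: P = D₁ / (r − g) = $5,040.8400 / (0.075 − 0.059) = $315,052.50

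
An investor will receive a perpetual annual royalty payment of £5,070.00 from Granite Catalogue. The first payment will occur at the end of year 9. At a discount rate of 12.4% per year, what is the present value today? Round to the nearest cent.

Value at end of year 8: C / r = £5,070.00 / 0.124 = £40,887.0968
Discount to today: PV = £40,887.0968 / (1 + 0.124)^8 = £40,887.0968 / 2.547596 = £16,049.29

£16049.29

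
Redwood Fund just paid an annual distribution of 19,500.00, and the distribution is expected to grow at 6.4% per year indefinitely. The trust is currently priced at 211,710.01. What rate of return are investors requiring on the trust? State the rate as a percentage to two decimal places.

D₁ = 19,500.00 × 1.064 = 20,748.0000
P = D₁/(r − g) ⇒ r = D₁/P + g = 20,748.0000/211,710.01 + 0.064 = 0.098002 + 0.064 = 0.162002

16.20%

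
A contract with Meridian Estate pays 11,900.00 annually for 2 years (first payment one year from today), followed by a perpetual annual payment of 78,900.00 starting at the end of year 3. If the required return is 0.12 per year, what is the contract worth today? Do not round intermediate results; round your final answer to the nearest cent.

544266.58

PV of 2-year annuity: 11,900.00 × [1 − (1+0.12)^−2] / 0.12 = 20111.60714
Perpetuity value at year 2: 78,900.00 / 0.12 = 657500.00000
PV of perpetuity: 657500.00000 / (1+0.12)^2 = 524154.97449
Total PV = 20111.60714 + 524154.97449 = 544266.58163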